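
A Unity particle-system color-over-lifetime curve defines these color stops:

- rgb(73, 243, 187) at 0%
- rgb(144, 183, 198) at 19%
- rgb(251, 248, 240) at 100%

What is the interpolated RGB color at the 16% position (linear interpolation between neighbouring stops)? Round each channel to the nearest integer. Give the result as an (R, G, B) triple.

16% lies between the 0% and 19% stops, so the local fraction is t = (16 − 0)/(19 − 0) = 16/19 ≈ 0.8421.
R = 73 + 0.8421 × (144 − 73) = 132.789 → 133
G = 243 + 0.8421 × (183 − 243) = 192.474 → 192
B = 187 + 0.8421 × (198 − 187) = 196.263 → 196

(133, 192, 196)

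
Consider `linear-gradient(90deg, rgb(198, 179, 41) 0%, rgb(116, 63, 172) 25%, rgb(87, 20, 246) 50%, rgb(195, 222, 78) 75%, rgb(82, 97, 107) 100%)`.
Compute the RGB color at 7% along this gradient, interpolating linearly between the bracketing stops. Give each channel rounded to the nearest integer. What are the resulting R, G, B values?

7% lies between the 0% and 25% stops, so the local fraction is t = (7 − 0)/(25 − 0) = 7/25 ≈ 0.28.
R = 198 + 0.28 × (116 − 198) = 175.04 → 175
G = 179 + 0.28 × (63 − 179) = 146.52 → 147
B = 41 + 0.28 × (172 − 41) = 77.68 → 78

(175, 147, 78)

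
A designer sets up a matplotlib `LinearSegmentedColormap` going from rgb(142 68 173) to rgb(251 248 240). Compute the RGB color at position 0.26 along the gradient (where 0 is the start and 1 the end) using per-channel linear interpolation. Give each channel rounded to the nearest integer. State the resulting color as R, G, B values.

R = 142 + 0.26 × (251 − 142) = 142 + 0.26 × 109 = 170.34 → 170
G = 68 + 0.26 × (248 − 68) = 68 + 0.26 × 180 = 114.8 → 115
B = 173 + 0.26 × (240 − 173) = 173 + 0.26 × 67 = 190.42 → 190

(170, 115, 190)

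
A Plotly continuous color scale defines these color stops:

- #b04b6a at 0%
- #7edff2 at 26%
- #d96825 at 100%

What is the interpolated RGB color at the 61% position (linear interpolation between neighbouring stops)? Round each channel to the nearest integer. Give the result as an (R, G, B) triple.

61% lies between the 26% and 100% stops, so the local fraction is t = (61 − 26)/(100 − 26) = 35/74 ≈ 0.473.
#7edff2 → (126, 223, 242); #d96825 → (217, 104, 37).
R = 126 + 0.473 × (217 − 126) = 169.043 → 169
G = 223 + 0.473 × (104 − 223) = 166.713 → 167
B = 242 + 0.473 × (37 − 242) = 145.035 → 145

(169, 167, 145)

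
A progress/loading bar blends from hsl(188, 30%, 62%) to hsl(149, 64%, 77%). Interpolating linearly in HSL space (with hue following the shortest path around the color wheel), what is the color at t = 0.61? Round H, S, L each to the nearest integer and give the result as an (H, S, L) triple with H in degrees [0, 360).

Hue arc: Δh = 149 − 188 = -39° (|Δh| ≤ 180, already the shorter path).
H = 188 + 0.61 × (-39) = 164.21 → 164°
S = 30 + 0.61 × (64 − 30) = 50.74 → 51%
L = 62 + 0.61 × (77 − 62) = 71.15 → 71%

(164, 51, 71)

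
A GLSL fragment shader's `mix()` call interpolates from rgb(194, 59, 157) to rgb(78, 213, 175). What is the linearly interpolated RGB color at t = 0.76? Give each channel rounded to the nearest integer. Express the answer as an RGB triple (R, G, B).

(106, 176, 171)

R = 194 + 0.76 × (78 − 194) = 194 + 0.76 × -116 = 105.84 → 106
G = 59 + 0.76 × (213 − 59) = 59 + 0.76 × 154 = 176.04 → 176
B = 157 + 0.76 × (175 − 157) = 157 + 0.76 × 18 = 170.68 → 171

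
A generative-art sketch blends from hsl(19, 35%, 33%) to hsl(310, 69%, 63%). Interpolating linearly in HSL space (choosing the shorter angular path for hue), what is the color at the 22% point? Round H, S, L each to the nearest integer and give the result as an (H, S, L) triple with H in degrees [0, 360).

(4, 42, 40)

Hue: 310 − 19 = 291°, but |291| > 180 so the shorter arc goes the other way: Δh = 291 − 360 = -69°.
H = 19 + 0.22 × (-69) = 3.82 → 4°
S = 35 + 0.22 × (69 − 35) = 42.48 → 42%
L = 33 + 0.22 × (63 − 33) = 39.6 → 40%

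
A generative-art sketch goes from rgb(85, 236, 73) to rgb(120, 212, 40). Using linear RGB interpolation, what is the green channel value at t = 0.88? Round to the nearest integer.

G = 236 + 0.88 × (212 − 236) = 214.88 → 215

215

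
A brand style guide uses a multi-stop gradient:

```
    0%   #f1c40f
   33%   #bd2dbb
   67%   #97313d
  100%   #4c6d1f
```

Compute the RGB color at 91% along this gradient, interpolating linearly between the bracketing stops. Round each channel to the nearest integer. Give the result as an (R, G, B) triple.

(96, 93, 39)

91% lies between the 67% and 100% stops, so the local fraction is t = (91 − 67)/(100 − 67) = 24/33 ≈ 0.7273.
#97313d → (151, 49, 61); #4c6d1f → (76, 109, 31).
R = 151 + 0.7273 × (76 − 151) = 96.453 → 96
G = 49 + 0.7273 × (109 − 49) = 92.638 → 93
B = 61 + 0.7273 × (31 − 61) = 39.181 → 39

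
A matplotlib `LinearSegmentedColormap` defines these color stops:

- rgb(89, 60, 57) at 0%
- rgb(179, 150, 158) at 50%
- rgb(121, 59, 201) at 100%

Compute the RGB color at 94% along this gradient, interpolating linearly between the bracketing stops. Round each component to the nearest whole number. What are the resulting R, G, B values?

(128, 70, 196)

94% lies between the 50% and 100% stops, so the local fraction is t = (94 − 50)/(100 − 50) = 44/50 ≈ 0.88.
R = 179 + 0.88 × (121 − 179) = 127.96 → 128
G = 150 + 0.88 × (59 − 150) = 69.92 → 70
B = 158 + 0.88 × (201 − 158) = 195.84 → 196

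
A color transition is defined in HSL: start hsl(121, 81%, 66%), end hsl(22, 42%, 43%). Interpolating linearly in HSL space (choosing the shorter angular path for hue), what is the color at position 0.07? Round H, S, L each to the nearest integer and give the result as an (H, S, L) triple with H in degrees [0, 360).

Hue arc: Δh = 22 − 121 = -99° (|Δh| ≤ 180, already the shorter path).
H = 121 + 0.07 × (-99) = 114.07 → 114°
S = 81 + 0.07 × (42 − 81) = 78.27 → 78%
L = 66 + 0.07 × (43 − 66) = 64.39 → 64%

(114, 78, 64)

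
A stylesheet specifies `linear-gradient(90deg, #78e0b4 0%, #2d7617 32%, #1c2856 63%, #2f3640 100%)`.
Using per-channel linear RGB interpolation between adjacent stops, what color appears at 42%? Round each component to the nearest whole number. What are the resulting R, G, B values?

(40, 93, 43)

42% lies between the 32% and 63% stops, so the local fraction is t = (42 − 32)/(63 − 32) = 10/31 ≈ 0.3226.
#2d7617 → (45, 118, 23); #1c2856 → (28, 40, 86).
R = 45 + 0.3226 × (28 − 45) = 39.516 → 40
G = 118 + 0.3226 × (40 − 118) = 92.837 → 93
B = 23 + 0.3226 × (86 − 23) = 43.324 → 43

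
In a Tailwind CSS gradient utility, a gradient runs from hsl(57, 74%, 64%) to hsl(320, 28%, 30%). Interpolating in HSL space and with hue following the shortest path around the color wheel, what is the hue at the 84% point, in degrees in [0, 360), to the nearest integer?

336

Hue: 320 − 57 = 263°, but |263| > 180 so the shorter arc goes the other way: Δh = 263 − 360 = -97°.
H = 57 + 0.84 × (-97) = -24.48 → -24 → -24 mod 360 = 336°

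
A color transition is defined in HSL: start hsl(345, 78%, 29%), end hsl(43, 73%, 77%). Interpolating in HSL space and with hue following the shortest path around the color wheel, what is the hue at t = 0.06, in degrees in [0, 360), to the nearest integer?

Hue: 43 − 345 = -302°, but |-302| > 180 so the shorter arc goes the other way: Δh = -302 + 360 = 58°.
H = 345 + 0.06 × (58) = 348.48 → 348°

348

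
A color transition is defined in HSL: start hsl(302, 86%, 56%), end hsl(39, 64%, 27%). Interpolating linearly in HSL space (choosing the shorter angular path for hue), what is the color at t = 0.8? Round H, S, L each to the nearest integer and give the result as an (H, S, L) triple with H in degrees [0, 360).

Hue: 39 − 302 = -263°, but |-263| > 180 so the shorter arc goes the other way: Δh = -263 + 360 = 97°.
H = 302 + 0.8 × (97) = 379.6 → 380 → 380 mod 360 = 20°
S = 86 + 0.8 × (64 − 86) = 68.4 → 68%
L = 56 + 0.8 × (27 − 56) = 32.8 → 33%

(20, 68, 33)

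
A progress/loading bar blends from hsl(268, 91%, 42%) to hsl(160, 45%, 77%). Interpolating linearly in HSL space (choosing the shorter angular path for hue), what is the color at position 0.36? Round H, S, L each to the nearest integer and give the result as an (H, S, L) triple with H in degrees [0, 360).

(229, 74, 55)

Hue arc: Δh = 160 − 268 = -108° (|Δh| ≤ 180, already the shorter path).
H = 268 + 0.36 × (-108) = 229.12 → 229°
S = 91 + 0.36 × (45 − 91) = 74.44 → 74%
L = 42 + 0.36 × (77 − 42) = 54.6 → 55%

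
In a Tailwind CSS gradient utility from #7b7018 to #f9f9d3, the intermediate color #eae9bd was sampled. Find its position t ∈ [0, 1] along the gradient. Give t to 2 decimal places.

0.88

Invert the lerp on the B channel (largest span, 187): t = (189 − 24) / (211 − 24) = 165/187 = 0.88235.
Check on R: (234 − 123)/(249 − 123) = 0.881 ✓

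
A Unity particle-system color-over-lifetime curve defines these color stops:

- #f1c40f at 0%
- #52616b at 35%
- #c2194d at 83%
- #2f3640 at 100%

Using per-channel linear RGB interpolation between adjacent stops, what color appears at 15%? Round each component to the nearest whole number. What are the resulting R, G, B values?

(173, 154, 54)

15% lies between the 0% and 35% stops, so the local fraction is t = (15 − 0)/(35 − 0) = 15/35 ≈ 0.4286.
#f1c40f → (241, 196, 15); #52616b → (82, 97, 107).
R = 241 + 0.4286 × (82 − 241) = 172.853 → 173
G = 196 + 0.4286 × (97 − 196) = 153.569 → 154
B = 15 + 0.4286 × (107 − 15) = 54.431 → 54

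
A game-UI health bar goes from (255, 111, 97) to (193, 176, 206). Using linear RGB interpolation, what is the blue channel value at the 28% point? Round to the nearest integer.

128

B = 97 + 0.28 × (206 − 97) = 127.52 → 128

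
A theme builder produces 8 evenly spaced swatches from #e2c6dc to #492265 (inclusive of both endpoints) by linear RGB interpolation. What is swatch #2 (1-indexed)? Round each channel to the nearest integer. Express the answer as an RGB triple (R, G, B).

With 8 swatches and endpoints inclusive, swatch 2 sits at t = (2 − 1)/(8 − 1) = 1/7 ≈ 0.1429.
#e2c6dc → (226, 198, 220); #492265 → (73, 34, 101).
R = 226 + 0.1429 × (73 − 226) = 204.136 → 204
G = 198 + 0.1429 × (34 − 198) = 174.564 → 175
B = 220 + 0.1429 × (101 − 220) = 202.995 → 203

(204, 175, 203)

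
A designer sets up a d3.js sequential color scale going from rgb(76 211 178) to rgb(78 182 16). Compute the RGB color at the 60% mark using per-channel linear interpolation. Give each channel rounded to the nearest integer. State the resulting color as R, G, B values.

(77, 194, 81)

60% corresponds to t = 0.6.
R = 76 + 0.6 × (78 − 76) = 76 + 0.6 × 2 = 77.2 → 77
G = 211 + 0.6 × (182 − 211) = 211 + 0.6 × -29 = 193.6 → 194
B = 178 + 0.6 × (16 − 178) = 178 + 0.6 × -162 = 80.8 → 81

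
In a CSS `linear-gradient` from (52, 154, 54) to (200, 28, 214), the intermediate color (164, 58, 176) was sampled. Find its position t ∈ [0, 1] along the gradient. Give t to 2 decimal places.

0.76

Invert the lerp on the B channel (largest span, 160): t = (176 − 54) / (214 − 54) = 122/160 = 0.7625.
Check on R: (164 − 52)/(200 − 52) = 0.7568 ✓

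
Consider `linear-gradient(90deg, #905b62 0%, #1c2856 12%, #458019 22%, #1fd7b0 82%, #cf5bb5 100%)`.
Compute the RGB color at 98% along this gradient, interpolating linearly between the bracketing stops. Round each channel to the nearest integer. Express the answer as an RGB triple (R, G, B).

(187, 105, 180)

98% lies between the 82% and 100% stops, so the local fraction is t = (98 − 82)/(100 − 82) = 16/18 ≈ 0.8889.
#1fd7b0 → (31, 215, 176); #cf5bb5 → (207, 91, 181).
R = 31 + 0.8889 × (207 − 31) = 187.446 → 187
G = 215 + 0.8889 × (91 − 215) = 104.776 → 105
B = 176 + 0.8889 × (181 − 176) = 180.445 → 180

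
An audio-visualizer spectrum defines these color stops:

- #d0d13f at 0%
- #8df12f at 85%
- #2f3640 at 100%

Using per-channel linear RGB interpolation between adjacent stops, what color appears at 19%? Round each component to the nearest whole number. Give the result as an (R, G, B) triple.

(193, 216, 59)

19% lies between the 0% and 85% stops, so the local fraction is t = (19 − 0)/(85 − 0) = 19/85 ≈ 0.2235.
#d0d13f → (208, 209, 63); #8df12f → (141, 241, 47).
R = 208 + 0.2235 × (141 − 208) = 193.025 → 193
G = 209 + 0.2235 × (241 − 209) = 216.152 → 216
B = 63 + 0.2235 × (47 − 63) = 59.424 → 59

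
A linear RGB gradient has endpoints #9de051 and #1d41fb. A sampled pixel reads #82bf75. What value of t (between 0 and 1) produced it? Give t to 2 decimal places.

Invert the lerp on the B channel (largest span, 170): t = (117 − 81) / (251 − 81) = 36/170 = 0.21176.
Check on R: (130 − 157)/(29 − 157) = 0.2109 ✓

0.21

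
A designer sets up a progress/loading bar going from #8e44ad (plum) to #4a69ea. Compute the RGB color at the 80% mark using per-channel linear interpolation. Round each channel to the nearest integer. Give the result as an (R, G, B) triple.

#8e44ad → (142, 68, 173); #4a69ea → (74, 105, 234).
80% corresponds to t = 0.8.
R = 142 + 0.8 × (74 − 142) = 142 + 0.8 × -68 = 87.6 → 88
G = 68 + 0.8 × (105 − 68) = 68 + 0.8 × 37 = 97.6 → 98
B = 173 + 0.8 × (234 − 173) = 173 + 0.8 × 61 = 221.8 → 222

(88, 98, 222)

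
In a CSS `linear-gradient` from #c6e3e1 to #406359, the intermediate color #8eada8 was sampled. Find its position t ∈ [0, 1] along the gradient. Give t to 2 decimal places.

Invert the lerp on the B channel (largest span, 136): t = (168 − 225) / (89 − 225) = -57/-136 = 0.41912.
Check on R: (142 − 198)/(64 − 198) = 0.4179 ✓

0.42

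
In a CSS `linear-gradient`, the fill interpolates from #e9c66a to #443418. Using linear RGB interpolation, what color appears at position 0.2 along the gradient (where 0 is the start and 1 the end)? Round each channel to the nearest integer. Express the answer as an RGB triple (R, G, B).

(200, 169, 90)

#e9c66a → (233, 198, 106); #443418 → (68, 52, 24).
R = 233 + 0.2 × (68 − 233) = 233 + 0.2 × -165 = 200 → 200
G = 198 + 0.2 × (52 − 198) = 198 + 0.2 × -146 = 168.8 → 169
B = 106 + 0.2 × (24 − 106) = 106 + 0.2 × -82 = 89.6 → 90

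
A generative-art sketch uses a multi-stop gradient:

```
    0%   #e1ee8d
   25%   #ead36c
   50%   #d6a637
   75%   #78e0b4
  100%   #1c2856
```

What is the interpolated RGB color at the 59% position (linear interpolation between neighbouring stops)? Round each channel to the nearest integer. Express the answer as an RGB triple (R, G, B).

59% lies between the 50% and 75% stops, so the local fraction is t = (59 − 50)/(75 − 50) = 9/25 ≈ 0.36.
#d6a637 → (214, 166, 55); #78e0b4 → (120, 224, 180).
R = 214 + 0.36 × (120 − 214) = 180.16 → 180
G = 166 + 0.36 × (224 − 166) = 186.88 → 187
B = 55 + 0.36 × (180 − 55) = 100 → 100

(180, 187, 100)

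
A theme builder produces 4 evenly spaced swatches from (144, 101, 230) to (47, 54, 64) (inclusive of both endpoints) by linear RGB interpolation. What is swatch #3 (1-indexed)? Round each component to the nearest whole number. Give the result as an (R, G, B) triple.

With 4 swatches and endpoints inclusive, swatch 3 sits at t = (3 − 1)/(4 − 1) = 2/3 ≈ 0.6667.
R = 144 + 0.6667 × (47 − 144) = 79.33 → 79
G = 101 + 0.6667 × (54 − 101) = 69.665 → 70
B = 230 + 0.6667 × (64 − 230) = 119.328 → 119

(79, 70, 119)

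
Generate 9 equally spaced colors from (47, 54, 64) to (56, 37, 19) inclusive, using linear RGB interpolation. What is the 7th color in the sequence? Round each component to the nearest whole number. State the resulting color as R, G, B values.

(54, 41, 30)

With 9 swatches and endpoints inclusive, swatch 7 sits at t = (7 − 1)/(9 − 1) = 6/8 ≈ 0.75.
R = 47 + 0.75 × (56 − 47) = 53.75 → 54
G = 54 + 0.75 × (37 − 54) = 41.25 → 41
B = 64 + 0.75 × (19 − 64) = 30.25 → 30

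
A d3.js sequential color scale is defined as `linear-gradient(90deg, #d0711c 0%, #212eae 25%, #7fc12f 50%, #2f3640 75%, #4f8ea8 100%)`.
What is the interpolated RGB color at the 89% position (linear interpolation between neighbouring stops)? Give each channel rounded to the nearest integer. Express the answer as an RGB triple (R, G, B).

(65, 103, 122)

89% lies between the 75% and 100% stops, so the local fraction is t = (89 − 75)/(100 − 75) = 14/25 ≈ 0.56.
#2f3640 → (47, 54, 64); #4f8ea8 → (79, 142, 168).
R = 47 + 0.56 × (79 − 47) = 64.92 → 65
G = 54 + 0.56 × (142 − 54) = 103.28 → 103
B = 64 + 0.56 × (168 − 64) = 122.24 → 122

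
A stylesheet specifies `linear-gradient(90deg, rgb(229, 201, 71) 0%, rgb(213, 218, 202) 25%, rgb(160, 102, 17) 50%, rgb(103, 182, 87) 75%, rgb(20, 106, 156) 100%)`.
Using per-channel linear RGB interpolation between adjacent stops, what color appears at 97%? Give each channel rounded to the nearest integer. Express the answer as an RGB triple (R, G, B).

97% lies between the 75% and 100% stops, so the local fraction is t = (97 − 75)/(100 − 75) = 22/25 ≈ 0.88.
R = 103 + 0.88 × (20 − 103) = 29.96 → 30
G = 182 + 0.88 × (106 − 182) = 115.12 → 115
B = 87 + 0.88 × (156 − 87) = 147.72 → 148

(30, 115, 148)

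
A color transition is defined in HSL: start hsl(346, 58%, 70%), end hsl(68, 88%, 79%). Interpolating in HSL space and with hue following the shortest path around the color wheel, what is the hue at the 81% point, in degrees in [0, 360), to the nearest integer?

52

Hue: 68 − 346 = -278°, but |-278| > 180 so the shorter arc goes the other way: Δh = -278 + 360 = 82°.
H = 346 + 0.81 × (82) = 412.42 → 412 → 412 mod 360 = 52°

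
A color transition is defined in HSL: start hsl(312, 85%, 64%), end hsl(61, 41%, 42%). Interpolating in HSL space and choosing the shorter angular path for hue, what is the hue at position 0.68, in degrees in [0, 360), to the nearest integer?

26

Hue: 61 − 312 = -251°, but |-251| > 180 so the shorter arc goes the other way: Δh = -251 + 360 = 109°.
H = 312 + 0.68 × (109) = 386.12 → 386 → 386 mod 360 = 26°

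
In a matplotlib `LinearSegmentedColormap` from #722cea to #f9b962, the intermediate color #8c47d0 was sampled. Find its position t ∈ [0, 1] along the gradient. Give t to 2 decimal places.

0.19

Invert the lerp on the G channel (largest span, 141): t = (71 − 44) / (185 − 44) = 27/141 = 0.19149.
Check on R: (140 − 114)/(249 − 114) = 0.1926 ✓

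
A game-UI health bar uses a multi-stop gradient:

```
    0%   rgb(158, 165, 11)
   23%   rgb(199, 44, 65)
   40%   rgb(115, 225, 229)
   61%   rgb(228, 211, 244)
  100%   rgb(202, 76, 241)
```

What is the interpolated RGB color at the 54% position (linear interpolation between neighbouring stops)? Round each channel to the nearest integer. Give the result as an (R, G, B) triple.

(190, 216, 239)

54% lies between the 40% and 61% stops, so the local fraction is t = (54 − 40)/(61 − 40) = 14/21 ≈ 0.6667.
R = 115 + 0.6667 × (228 − 115) = 190.337 → 190
G = 225 + 0.6667 × (211 − 225) = 215.666 → 216
B = 229 + 0.6667 × (244 − 229) = 239 → 239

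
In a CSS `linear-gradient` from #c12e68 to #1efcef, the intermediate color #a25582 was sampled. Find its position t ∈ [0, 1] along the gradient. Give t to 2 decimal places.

0.19

Invert the lerp on the G channel (largest span, 206): t = (85 − 46) / (252 − 46) = 39/206 = 0.18932.
Check on R: (162 − 193)/(30 − 193) = 0.1902 ✓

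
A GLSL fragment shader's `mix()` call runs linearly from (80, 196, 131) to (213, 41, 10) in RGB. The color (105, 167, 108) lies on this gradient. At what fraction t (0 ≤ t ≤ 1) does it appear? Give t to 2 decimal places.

Invert the lerp on the G channel (largest span, 155): t = (167 − 196) / (41 − 196) = -29/-155 = 0.1871.
Check on R: (105 − 80)/(213 − 80) = 0.188 ✓

0.19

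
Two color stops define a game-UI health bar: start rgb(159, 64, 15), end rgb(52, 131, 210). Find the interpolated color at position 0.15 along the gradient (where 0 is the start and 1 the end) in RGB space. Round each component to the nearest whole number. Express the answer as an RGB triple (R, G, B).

R = 159 + 0.15 × (52 − 159) = 159 + 0.15 × -107 = 142.95 → 143
G = 64 + 0.15 × (131 − 64) = 64 + 0.15 × 67 = 74.05 → 74
B = 15 + 0.15 × (210 − 15) = 15 + 0.15 × 195 = 44.25 → 44

(143, 74, 44)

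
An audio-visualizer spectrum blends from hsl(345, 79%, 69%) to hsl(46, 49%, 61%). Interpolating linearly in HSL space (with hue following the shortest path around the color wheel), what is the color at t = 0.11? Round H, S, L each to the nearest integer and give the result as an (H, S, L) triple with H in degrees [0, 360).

(352, 76, 68)

Hue: 46 − 345 = -299°, but |-299| > 180 so the shorter arc goes the other way: Δh = -299 + 360 = 61°.
H = 345 + 0.11 × (61) = 351.71 → 352°
S = 79 + 0.11 × (49 − 79) = 75.7 → 76%
L = 69 + 0.11 × (61 − 69) = 68.12 → 68%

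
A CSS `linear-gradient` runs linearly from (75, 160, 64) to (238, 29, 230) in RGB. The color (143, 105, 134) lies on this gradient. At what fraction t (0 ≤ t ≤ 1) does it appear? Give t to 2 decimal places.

0.42

Invert the lerp on the B channel (largest span, 166): t = (134 − 64) / (230 − 64) = 70/166 = 0.42169.
Check on R: (143 − 75)/(238 − 75) = 0.4172 ✓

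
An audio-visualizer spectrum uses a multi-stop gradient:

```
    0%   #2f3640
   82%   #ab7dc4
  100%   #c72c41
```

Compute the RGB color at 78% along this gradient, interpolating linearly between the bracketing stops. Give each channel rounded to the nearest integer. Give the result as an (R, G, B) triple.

78% lies between the 0% and 82% stops, so the local fraction is t = (78 − 0)/(82 − 0) = 78/82 ≈ 0.9512.
#2f3640 → (47, 54, 64); #ab7dc4 → (171, 125, 196).
R = 47 + 0.9512 × (171 − 47) = 164.949 → 165
G = 54 + 0.9512 × (125 − 54) = 121.535 → 122
B = 64 + 0.9512 × (196 − 64) = 189.558 → 190

(165, 122, 190)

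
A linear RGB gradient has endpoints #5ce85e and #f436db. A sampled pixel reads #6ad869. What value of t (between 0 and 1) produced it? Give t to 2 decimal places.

0.09

Invert the lerp on the G channel (largest span, 178): t = (216 − 232) / (54 − 232) = -16/-178 = 0.089888.
Check on R: (106 − 92)/(244 − 92) = 0.09211 ✓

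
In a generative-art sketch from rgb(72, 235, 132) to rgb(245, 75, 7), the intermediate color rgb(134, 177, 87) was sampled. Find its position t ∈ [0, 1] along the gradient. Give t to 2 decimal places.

Invert the lerp on the R channel (largest span, 173): t = (134 − 72) / (245 − 72) = 62/173 = 0.35838.
Check on G: (177 − 235)/(75 − 235) = 0.3625 ✓

0.36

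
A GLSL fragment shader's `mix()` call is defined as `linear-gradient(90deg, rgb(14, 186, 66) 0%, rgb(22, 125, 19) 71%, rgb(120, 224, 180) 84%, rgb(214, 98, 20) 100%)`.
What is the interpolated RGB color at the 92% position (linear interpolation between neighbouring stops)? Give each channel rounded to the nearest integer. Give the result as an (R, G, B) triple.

92% lies between the 84% and 100% stops, so the local fraction is t = (92 − 84)/(100 − 84) = 8/16 ≈ 0.5.
R = 120 + 0.5 × (214 − 120) = 167 → 167
G = 224 + 0.5 × (98 − 224) = 161 → 161
B = 180 + 0.5 × (20 − 180) = 100 → 100

(167, 161, 100)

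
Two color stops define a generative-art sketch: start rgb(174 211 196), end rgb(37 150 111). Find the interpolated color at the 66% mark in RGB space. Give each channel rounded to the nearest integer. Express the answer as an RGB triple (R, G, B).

(84, 171, 140)

66% corresponds to t = 0.66.
R = 174 + 0.66 × (37 − 174) = 174 + 0.66 × -137 = 83.58 → 84
G = 211 + 0.66 × (150 − 211) = 211 + 0.66 × -61 = 170.74 → 171
B = 196 + 0.66 × (111 − 196) = 196 + 0.66 × -85 = 139.9 → 140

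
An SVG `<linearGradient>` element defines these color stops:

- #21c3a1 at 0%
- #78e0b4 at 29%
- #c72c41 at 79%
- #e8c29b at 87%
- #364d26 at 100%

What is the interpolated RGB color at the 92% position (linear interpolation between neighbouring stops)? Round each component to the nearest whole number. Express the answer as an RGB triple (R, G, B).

(164, 149, 110)

92% lies between the 87% and 100% stops, so the local fraction is t = (92 − 87)/(100 − 87) = 5/13 ≈ 0.3846.
#e8c29b → (232, 194, 155); #364d26 → (54, 77, 38).
R = 232 + 0.3846 × (54 − 232) = 163.541 → 164
G = 194 + 0.3846 × (77 − 194) = 149.002 → 149
B = 155 + 0.3846 × (38 − 155) = 110.002 → 110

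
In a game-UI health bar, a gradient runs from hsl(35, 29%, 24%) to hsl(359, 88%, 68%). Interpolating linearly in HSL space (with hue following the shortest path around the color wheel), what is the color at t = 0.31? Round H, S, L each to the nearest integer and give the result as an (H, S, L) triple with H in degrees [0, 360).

(24, 47, 38)

Hue: 359 − 35 = 324°, but |324| > 180 so the shorter arc goes the other way: Δh = 324 − 360 = -36°.
H = 35 + 0.31 × (-36) = 23.84 → 24°
S = 29 + 0.31 × (88 − 29) = 47.29 → 47%
L = 24 + 0.31 × (68 − 24) = 37.64 → 38%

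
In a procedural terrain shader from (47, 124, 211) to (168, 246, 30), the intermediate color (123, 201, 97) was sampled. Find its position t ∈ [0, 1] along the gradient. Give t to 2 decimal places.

0.63

Invert the lerp on the B channel (largest span, 181): t = (97 − 211) / (30 − 211) = -114/-181 = 0.62983.
Check on R: (123 − 47)/(168 − 47) = 0.6281 ✓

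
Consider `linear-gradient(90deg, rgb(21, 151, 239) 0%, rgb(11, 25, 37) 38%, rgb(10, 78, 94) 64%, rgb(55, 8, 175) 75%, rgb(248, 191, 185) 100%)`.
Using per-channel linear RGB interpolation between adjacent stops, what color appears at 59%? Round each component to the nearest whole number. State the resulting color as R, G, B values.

(10, 68, 83)

59% lies between the 38% and 64% stops, so the local fraction is t = (59 − 38)/(64 − 38) = 21/26 ≈ 0.8077.
R = 11 + 0.8077 × (10 − 11) = 10.192 → 10
G = 25 + 0.8077 × (78 − 25) = 67.808 → 68
B = 37 + 0.8077 × (94 − 37) = 83.039 → 83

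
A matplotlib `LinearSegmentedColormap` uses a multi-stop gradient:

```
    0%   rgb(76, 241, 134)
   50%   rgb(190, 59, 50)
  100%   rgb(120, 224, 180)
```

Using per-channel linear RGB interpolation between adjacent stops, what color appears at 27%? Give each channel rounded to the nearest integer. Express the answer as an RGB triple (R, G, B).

27% lies between the 0% and 50% stops, so the local fraction is t = (27 − 0)/(50 − 0) = 27/50 ≈ 0.54.
R = 76 + 0.54 × (190 − 76) = 137.56 → 138
G = 241 + 0.54 × (59 − 241) = 142.72 → 143
B = 134 + 0.54 × (50 − 134) = 88.64 → 89

(138, 143, 89)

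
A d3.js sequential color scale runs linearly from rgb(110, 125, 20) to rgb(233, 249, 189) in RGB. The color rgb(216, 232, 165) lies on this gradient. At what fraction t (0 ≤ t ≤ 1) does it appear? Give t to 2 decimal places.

0.86

Invert the lerp on the B channel (largest span, 169): t = (165 − 20) / (189 − 20) = 145/169 = 0.85799.
Check on R: (216 − 110)/(233 − 110) = 0.8618 ✓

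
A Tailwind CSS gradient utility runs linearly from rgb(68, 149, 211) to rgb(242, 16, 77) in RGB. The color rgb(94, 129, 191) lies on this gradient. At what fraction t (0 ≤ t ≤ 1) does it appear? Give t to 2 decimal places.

0.15

Invert the lerp on the R channel (largest span, 174): t = (94 − 68) / (242 − 68) = 26/174 = 0.14943.
Check on G: (129 − 149)/(16 − 149) = 0.1504 ✓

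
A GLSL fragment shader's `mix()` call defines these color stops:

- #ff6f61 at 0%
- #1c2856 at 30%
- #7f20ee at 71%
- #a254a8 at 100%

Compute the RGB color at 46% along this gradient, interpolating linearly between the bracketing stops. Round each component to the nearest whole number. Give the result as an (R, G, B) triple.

46% lies between the 30% and 71% stops, so the local fraction is t = (46 − 30)/(71 − 30) = 16/41 ≈ 0.3902.
#1c2856 → (28, 40, 86); #7f20ee → (127, 32, 238).
R = 28 + 0.3902 × (127 − 28) = 66.63 → 67
G = 40 + 0.3902 × (32 − 40) = 36.878 → 37
B = 86 + 0.3902 × (238 − 86) = 145.31 → 145

(67, 37, 145)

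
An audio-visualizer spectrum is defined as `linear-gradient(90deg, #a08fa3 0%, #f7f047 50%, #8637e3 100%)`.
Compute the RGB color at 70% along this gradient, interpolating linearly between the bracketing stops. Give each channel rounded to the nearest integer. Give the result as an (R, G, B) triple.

70% lies between the 50% and 100% stops, so the local fraction is t = (70 − 50)/(100 − 50) = 20/50 ≈ 0.4.
#f7f047 → (247, 240, 71); #8637e3 → (134, 55, 227).
R = 247 + 0.4 × (134 − 247) = 201.8 → 202
G = 240 + 0.4 × (55 − 240) = 166 → 166
B = 71 + 0.4 × (227 − 71) = 133.4 → 133

(202, 166, 133)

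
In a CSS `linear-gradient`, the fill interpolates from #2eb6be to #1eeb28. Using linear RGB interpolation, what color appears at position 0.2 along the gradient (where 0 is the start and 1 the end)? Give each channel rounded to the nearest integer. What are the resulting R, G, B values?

(43, 193, 160)

#2eb6be → (46, 182, 190); #1eeb28 → (30, 235, 40).
R = 46 + 0.2 × (30 − 46) = 46 + 0.2 × -16 = 42.8 → 43
G = 182 + 0.2 × (235 − 182) = 182 + 0.2 × 53 = 192.6 → 193
B = 190 + 0.2 × (40 − 190) = 190 + 0.2 × -150 = 160 → 160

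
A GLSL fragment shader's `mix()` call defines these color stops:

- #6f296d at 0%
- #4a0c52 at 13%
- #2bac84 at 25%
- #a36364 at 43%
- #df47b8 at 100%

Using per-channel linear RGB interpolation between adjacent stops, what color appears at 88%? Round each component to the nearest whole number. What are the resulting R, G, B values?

(210, 77, 166)

88% lies between the 43% and 100% stops, so the local fraction is t = (88 − 43)/(100 − 43) = 45/57 ≈ 0.7895.
#a36364 → (163, 99, 100); #df47b8 → (223, 71, 184).
R = 163 + 0.7895 × (223 − 163) = 210.37 → 210
G = 99 + 0.7895 × (71 − 99) = 76.894 → 77
B = 100 + 0.7895 × (184 − 100) = 166.318 → 166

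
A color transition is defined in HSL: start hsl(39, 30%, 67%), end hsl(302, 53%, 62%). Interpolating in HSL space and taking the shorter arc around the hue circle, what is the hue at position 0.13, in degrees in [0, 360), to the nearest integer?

26

Hue: 302 − 39 = 263°, but |263| > 180 so the shorter arc goes the other way: Δh = 263 − 360 = -97°.
H = 39 + 0.13 × (-97) = 26.39 → 26°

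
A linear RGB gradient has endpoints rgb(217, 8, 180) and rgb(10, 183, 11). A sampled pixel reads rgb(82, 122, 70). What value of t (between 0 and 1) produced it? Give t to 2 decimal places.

Invert the lerp on the R channel (largest span, 207): t = (82 − 217) / (10 − 217) = -135/-207 = 0.65217.
Check on G: (122 − 8)/(183 − 8) = 0.6514 ✓

0.65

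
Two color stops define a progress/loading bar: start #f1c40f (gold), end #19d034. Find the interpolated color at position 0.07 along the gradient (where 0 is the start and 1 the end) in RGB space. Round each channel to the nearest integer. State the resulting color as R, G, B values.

#f1c40f → (241, 196, 15); #19d034 → (25, 208, 52).
R = 241 + 0.07 × (25 − 241) = 241 + 0.07 × -216 = 225.88 → 226
G = 196 + 0.07 × (208 − 196) = 196 + 0.07 × 12 = 196.84 → 197
B = 15 + 0.07 × (52 − 15) = 15 + 0.07 × 37 = 17.59 → 18

(226, 197, 18)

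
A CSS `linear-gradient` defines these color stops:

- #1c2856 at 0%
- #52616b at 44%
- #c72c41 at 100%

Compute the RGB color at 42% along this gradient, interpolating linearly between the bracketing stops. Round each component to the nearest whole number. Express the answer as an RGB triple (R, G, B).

(80, 94, 106)

42% lies between the 0% and 44% stops, so the local fraction is t = (42 − 0)/(44 − 0) = 42/44 ≈ 0.9545.
#1c2856 → (28, 40, 86); #52616b → (82, 97, 107).
R = 28 + 0.9545 × (82 − 28) = 79.543 → 80
G = 40 + 0.9545 × (97 − 40) = 94.406 → 94
B = 86 + 0.9545 × (107 − 86) = 106.044 → 106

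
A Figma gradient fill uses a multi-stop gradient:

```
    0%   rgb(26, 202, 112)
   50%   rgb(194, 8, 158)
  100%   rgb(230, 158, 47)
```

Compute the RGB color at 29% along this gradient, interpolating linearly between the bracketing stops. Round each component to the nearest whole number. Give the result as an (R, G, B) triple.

(123, 89, 139)

29% lies between the 0% and 50% stops, so the local fraction is t = (29 − 0)/(50 − 0) = 29/50 ≈ 0.58.
R = 26 + 0.58 × (194 − 26) = 123.44 → 123
G = 202 + 0.58 × (8 − 202) = 89.48 → 89
B = 112 + 0.58 × (158 − 112) = 138.68 → 139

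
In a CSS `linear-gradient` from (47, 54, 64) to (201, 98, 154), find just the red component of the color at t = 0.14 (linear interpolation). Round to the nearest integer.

R = 47 + 0.14 × (201 − 47) = 68.56 → 69

69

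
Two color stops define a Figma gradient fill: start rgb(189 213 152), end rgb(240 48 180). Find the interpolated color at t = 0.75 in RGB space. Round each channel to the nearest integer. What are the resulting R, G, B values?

(227, 89, 173)

R = 189 + 0.75 × (240 − 189) = 189 + 0.75 × 51 = 227.25 → 227
G = 213 + 0.75 × (48 − 213) = 213 + 0.75 × -165 = 89.25 → 89
B = 152 + 0.75 × (180 − 152) = 152 + 0.75 × 28 = 173 → 173
So the blended color is (227, 89, 173), about #e359ad.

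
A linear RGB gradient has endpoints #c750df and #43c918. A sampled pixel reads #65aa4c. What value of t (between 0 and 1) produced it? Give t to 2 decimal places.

0.74

Invert the lerp on the B channel (largest span, 199): t = (76 − 223) / (24 − 223) = -147/-199 = 0.73869.
Check on R: (101 − 199)/(67 − 199) = 0.7424 ✓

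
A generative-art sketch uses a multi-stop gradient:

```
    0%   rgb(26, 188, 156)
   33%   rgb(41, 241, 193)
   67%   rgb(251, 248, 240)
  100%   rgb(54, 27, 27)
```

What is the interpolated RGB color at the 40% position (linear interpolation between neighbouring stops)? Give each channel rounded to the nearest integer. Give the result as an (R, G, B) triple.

(84, 242, 203)

40% lies between the 33% and 67% stops, so the local fraction is t = (40 − 33)/(67 − 33) = 7/34 ≈ 0.2059.
R = 41 + 0.2059 × (251 − 41) = 84.239 → 84
G = 241 + 0.2059 × (248 − 241) = 242.441 → 242
B = 193 + 0.2059 × (240 − 193) = 202.677 → 203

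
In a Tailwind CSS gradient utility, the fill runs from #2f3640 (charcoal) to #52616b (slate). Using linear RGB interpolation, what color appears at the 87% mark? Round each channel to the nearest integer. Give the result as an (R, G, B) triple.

(77, 91, 101)

#2f3640 → (47, 54, 64); #52616b → (82, 97, 107).
87% corresponds to t = 0.87.
R = 47 + 0.87 × (82 − 47) = 47 + 0.87 × 35 = 77.45 → 77
G = 54 + 0.87 × (97 − 54) = 54 + 0.87 × 43 = 91.41 → 91
B = 64 + 0.87 × (107 − 64) = 64 + 0.87 × 43 = 101.41 → 101
So the blended color is (77, 91, 101), about #4d5b65.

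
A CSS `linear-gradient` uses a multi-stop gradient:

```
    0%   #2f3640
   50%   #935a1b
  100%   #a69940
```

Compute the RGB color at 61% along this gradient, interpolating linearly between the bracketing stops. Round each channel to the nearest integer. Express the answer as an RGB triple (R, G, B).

(151, 104, 35)

61% lies between the 50% and 100% stops, so the local fraction is t = (61 − 50)/(100 − 50) = 11/50 ≈ 0.22.
#935a1b → (147, 90, 27); #a69940 → (166, 153, 64).
R = 147 + 0.22 × (166 − 147) = 151.18 → 151
G = 90 + 0.22 × (153 − 90) = 103.86 → 104
B = 27 + 0.22 × (64 − 27) = 35.14 → 35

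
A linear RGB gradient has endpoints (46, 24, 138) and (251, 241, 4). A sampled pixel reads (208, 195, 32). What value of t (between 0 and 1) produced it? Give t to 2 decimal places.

0.79

Invert the lerp on the G channel (largest span, 217): t = (195 − 24) / (241 − 24) = 171/217 = 0.78802.
Check on R: (208 − 46)/(251 − 46) = 0.7902 ✓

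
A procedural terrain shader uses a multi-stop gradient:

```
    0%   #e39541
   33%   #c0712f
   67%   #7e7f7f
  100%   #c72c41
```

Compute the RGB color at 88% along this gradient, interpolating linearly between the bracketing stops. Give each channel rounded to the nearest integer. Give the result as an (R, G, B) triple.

88% lies between the 67% and 100% stops, so the local fraction is t = (88 − 67)/(100 − 67) = 21/33 ≈ 0.6364.
#7e7f7f → (126, 127, 127); #c72c41 → (199, 44, 65).
R = 126 + 0.6364 × (199 − 126) = 172.457 → 172
G = 127 + 0.6364 × (44 − 127) = 74.179 → 74
B = 127 + 0.6364 × (65 − 127) = 87.543 → 88

(172, 74, 88)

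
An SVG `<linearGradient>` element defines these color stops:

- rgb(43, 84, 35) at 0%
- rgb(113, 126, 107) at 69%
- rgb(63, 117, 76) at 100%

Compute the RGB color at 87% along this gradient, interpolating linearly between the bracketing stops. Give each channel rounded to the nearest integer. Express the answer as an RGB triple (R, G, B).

(84, 121, 89)

87% lies between the 69% and 100% stops, so the local fraction is t = (87 − 69)/(100 − 69) = 18/31 ≈ 0.5806.
R = 113 + 0.5806 × (63 − 113) = 83.97 → 84
G = 126 + 0.5806 × (117 − 126) = 120.775 → 121
B = 107 + 0.5806 × (76 − 107) = 89.001 → 89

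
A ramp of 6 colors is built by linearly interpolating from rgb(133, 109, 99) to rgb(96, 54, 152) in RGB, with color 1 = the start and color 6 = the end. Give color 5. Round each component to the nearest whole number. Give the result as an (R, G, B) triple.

With 6 swatches and endpoints inclusive, swatch 5 sits at t = (5 − 1)/(6 − 1) = 4/5 ≈ 0.8.
R = 133 + 0.8 × (96 − 133) = 103.4 → 103
G = 109 + 0.8 × (54 − 109) = 65 → 65
B = 99 + 0.8 × (152 − 99) = 141.4 → 141

(103, 65, 141)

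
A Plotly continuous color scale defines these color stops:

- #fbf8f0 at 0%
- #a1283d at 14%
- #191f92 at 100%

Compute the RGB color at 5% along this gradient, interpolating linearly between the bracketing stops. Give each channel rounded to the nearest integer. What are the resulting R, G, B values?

(219, 174, 176)

5% lies between the 0% and 14% stops, so the local fraction is t = (5 − 0)/(14 − 0) = 5/14 ≈ 0.3571.
#fbf8f0 → (251, 248, 240); #a1283d → (161, 40, 61).
R = 251 + 0.3571 × (161 − 251) = 218.861 → 219
G = 248 + 0.3571 × (40 − 248) = 173.723 → 174
B = 240 + 0.3571 × (61 − 240) = 176.079 → 176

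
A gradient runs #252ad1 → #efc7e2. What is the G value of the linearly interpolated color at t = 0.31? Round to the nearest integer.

G₁ = 42 (from #252ad1), G₂ = 199 (from #efc7e2).
G = 42 + 0.31 × (199 − 42) = 90.67 → 91

91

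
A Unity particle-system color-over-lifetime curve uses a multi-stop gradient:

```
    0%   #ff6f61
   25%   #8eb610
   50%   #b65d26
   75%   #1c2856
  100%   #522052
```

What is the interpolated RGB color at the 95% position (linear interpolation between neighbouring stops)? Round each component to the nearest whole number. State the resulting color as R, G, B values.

(71, 34, 83)

95% lies between the 75% and 100% stops, so the local fraction is t = (95 − 75)/(100 − 75) = 20/25 ≈ 0.8.
#1c2856 → (28, 40, 86); #522052 → (82, 32, 82).
R = 28 + 0.8 × (82 − 28) = 71.2 → 71
G = 40 + 0.8 × (32 − 40) = 33.6 → 34
B = 86 + 0.8 × (82 − 86) = 82.8 → 83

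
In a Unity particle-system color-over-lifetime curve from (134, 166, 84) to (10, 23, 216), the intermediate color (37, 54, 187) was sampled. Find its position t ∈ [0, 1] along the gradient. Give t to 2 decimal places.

Invert the lerp on the G channel (largest span, 143): t = (54 − 166) / (23 − 166) = -112/-143 = 0.78322.
Check on R: (37 − 134)/(10 − 134) = 0.7823 ✓

0.78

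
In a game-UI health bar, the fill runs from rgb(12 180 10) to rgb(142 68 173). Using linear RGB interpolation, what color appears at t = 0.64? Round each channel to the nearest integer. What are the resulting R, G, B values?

R = 12 + 0.64 × (142 − 12) = 12 + 0.64 × 130 = 95.2 → 95
G = 180 + 0.64 × (68 − 180) = 180 + 0.64 × -112 = 108.32 → 108
B = 10 + 0.64 × (173 − 10) = 10 + 0.64 × 163 = 114.32 → 114

(95, 108, 114)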